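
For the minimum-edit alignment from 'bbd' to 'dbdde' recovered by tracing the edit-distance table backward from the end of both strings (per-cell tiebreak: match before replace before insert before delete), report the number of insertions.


Edit distance = 3. Backtracking from cell (3, 5) with preference match > replace > insert > delete,
then listing the resulting alignment 'bbd' -> 'dbdde' left to right:
  Step 1: insert 'd' [insertion #1]
  Step 2: keep 'b'
  Step 3: replace b->d
  Step 4: keep 'd'
  Step 5: insert 'e' [insertion #2]
Total insertions: 2

2


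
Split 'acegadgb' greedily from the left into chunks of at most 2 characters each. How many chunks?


'acegadgb' has 8 characters.
Chunking with max size 2:
  Chunk 1: 'ac' (positions 0-1)
  Chunk 2: 'eg' (positions 2-3)
  Chunk 3: 'ad' (positions 4-5)
  Chunk 4: 'gb' (positions 6-7)
Total chunks: ceil(8 / 2) = 4

4


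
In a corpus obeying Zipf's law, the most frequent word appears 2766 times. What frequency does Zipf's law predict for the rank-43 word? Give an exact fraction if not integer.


Zipf's law: freq(rank) = f1 / rank
f1 = 2766, rank = 43
freq = 2766 / 43
GCD(2766, 43) = 1
Simplified: 2766/43

2766/43


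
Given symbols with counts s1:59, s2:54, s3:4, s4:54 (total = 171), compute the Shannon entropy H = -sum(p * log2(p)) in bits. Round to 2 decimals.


Computing entropy H = -sum(p_i * log2(p_i)):
  s1: p = 59/171 = 0.3450, -p*log2(p) = 0.5297
  s2: p = 54/171 = 0.3158, -p*log2(p) = 0.5251
  s3: p = 4/171 = 0.0234, -p*log2(p) = 0.1267
  s4: p = 54/171 = 0.3158, -p*log2(p) = 0.5251
H = sum of terms = 1.7066
Rounded to 2 decimals: 1.71

1.71


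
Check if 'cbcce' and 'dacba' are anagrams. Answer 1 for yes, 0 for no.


Sort characters of 'cbcce': 'bccce'
Sort characters of 'dacba': 'aabcd'
Sorted forms differ -> they are NOT anagrams
Result: 0

0


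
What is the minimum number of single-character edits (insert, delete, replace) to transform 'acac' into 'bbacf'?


Building DP table for s1='acac' (len 4) and s2='bbacf' (len 5):
       b  b  a  c  f
    0  1  2  3  4  5
  a 1  1  2  2  3  4
  c 2  2  2  3  2  3
  a 3  3  3  2  3  3
  c 4  4  4  3  2  3
Edit distance = dp[4][5] = 3

3


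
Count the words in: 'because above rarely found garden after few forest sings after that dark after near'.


Counting words by splitting on spaces:
  Word 1: 'because'
  Word 2: 'above'
  Word 3: 'rarely'
  Word 4: 'found'
  Word 5: 'garden'
  Word 6: 'after'
  Word 7: 'few'
  Word 8: 'forest'
  Word 9: 'sings'
  Word 10: 'after'
  Word 11: 'that'
  Word 12: 'dark'
  Word 13: 'after'
  Word 14: 'near'
Total words: 14

14


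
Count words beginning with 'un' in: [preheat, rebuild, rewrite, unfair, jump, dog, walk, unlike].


Checking each word for prefix 'un':
  'preheat' -> no (count: 0)
  'rebuild' -> no (count: 0)
  'rewrite' -> no (count: 0)
  'unfair' -> YES, starts with 'un' (count: 1)
  'jump' -> no (count: 1)
  'dog' -> no (count: 1)
  'walk' -> no (count: 1)
  'unlike' -> YES, starts with 'un' (count: 2)
Total with prefix 'un': 2

2


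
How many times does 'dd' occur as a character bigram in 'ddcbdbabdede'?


Scanning 'ddcbdbabdede' for bigram 'dd':
  Position 0: 'dd' -> MATCH
  Position 1: 'dc' -> no
  Position 2: 'cb' -> no
  Position 3: 'bd' -> no
  Position 4: 'db' -> no
  Position 5: 'ba' -> no
  Position 6: 'ab' -> no
  Position 7: 'bd' -> no
  Position 8: 'de' -> no
  Position 9: 'ed' -> no
  Position 10: 'de' -> no
Total matches: 1

1


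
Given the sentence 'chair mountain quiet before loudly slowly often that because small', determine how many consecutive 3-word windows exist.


Word trigrams from [10] words:
  Trigram 1: (chair mountain quiet)
  Trigram 2: (mountain quiet before)
  Trigram 3: (quiet before loudly)
  Trigram 4: (before loudly slowly)
  Trigram 5: (loudly slowly often)
  Trigram 6: (slowly often that)
  Trigram 7: (often that because)
  Trigram 8: (that because small)
Total word trigrams: 10 - 2 = 8

8


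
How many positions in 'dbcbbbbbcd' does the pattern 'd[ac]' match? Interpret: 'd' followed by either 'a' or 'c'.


Pattern: d[ac] means 'd' followed by either 'a' or 'c'.
Scanning 'dbcbbbbbcd' position-by-position:
  Pos 0: window 'db' -> no
  Pos 1: window 'bc' -> no
  Pos 2: window 'cb' -> no
  Pos 3: window 'bb' -> no
  Pos 4: window 'bb' -> no
  Pos 5: window 'bb' -> no
  Pos 6: window 'bb' -> no
  Pos 7: window 'bc' -> no
  Pos 8: window 'cd' -> no
  Pos 9: window 'd' -> no
Total matches: 0

0


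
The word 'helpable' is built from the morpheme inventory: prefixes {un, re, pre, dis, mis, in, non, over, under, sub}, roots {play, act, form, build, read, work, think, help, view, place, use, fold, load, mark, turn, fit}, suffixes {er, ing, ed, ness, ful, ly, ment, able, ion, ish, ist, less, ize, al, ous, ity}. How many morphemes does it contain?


Segmenting 'helpable' against the inventory:
  'help' -> root (morpheme 1)
  'able' -> suffix (morpheme 2)
Total morphemes: 2

2


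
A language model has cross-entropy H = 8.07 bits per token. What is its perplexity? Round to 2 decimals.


Perplexity formula: PP = 2^H
H = 8.07
PP = 2^8.07
Decompose: 2^8.07 = 2^8 * 2^0.07
2^8 = 256, 2^0.07 ~ 1.0497167
PP ~ 256 * 1.0497167 = 268.7274752
Rounded to 2 decimals: 268.73

268.73


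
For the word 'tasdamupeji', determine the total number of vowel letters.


Scanning each character of 'tasdamupeji':
  Position 1: 't' -> consonant (running count: 0)
  Position 2: 'a' -> vowel (running count: 1)
  Position 3: 's' -> consonant (running count: 1)
  Position 4: 'd' -> consonant (running count: 1)
  Position 5: 'a' -> vowel (running count: 2)
  Position 6: 'm' -> consonant (running count: 2)
  Position 7: 'u' -> vowel (running count: 3)
  Position 8: 'p' -> consonant (running count: 3)
  Position 9: 'e' -> vowel (running count: 4)
  Position 10: 'j' -> consonant (running count: 4)
  Position 11: 'i' -> vowel (running count: 5)
Total vowels: 5

5


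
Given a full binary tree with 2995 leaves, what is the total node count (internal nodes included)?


Leaf nodes (terminals): 2995
Internal nodes = n - 1 = 2995 - 1 = 2994
Total = leaves + internal = 2995 + 2994 = 5989

5989


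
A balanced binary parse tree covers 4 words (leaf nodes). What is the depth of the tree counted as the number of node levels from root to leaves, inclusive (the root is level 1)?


In a balanced binary tree with n leaves the deepest leaf is ceil(log2(n)) edges below the root,
so counting node levels inclusive of root and leaves gives ceil(log2(n)) + 1 levels.
log2(4) = 2.0000
ceil(2.0000) = 2
levels = 2 + 1 = 3

3


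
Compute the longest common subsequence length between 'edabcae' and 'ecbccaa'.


DP table for LCS of 'edabcae' and 'ecbccaa':
       e  c  b  c  c  a  a
    0  0  0  0  0  0  0  0
  e 0  1  1  1  1  1  1  1
  d 0  1  1  1  1  1  1  1
  a 0  1  1  1  1  1  2  2
  b 0  1  1  2  2  2  2  2
  c 0  1  2  2  3  3  3  3
  a 0  1  2  2  3  3  4  4
  e 0  1  2  2  3  3  4  4
LCS: 'ebca'
LCS length = 4

4


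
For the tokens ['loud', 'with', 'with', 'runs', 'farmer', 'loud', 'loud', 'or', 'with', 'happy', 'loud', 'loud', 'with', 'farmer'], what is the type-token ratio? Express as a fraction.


Tokens: 14
Unique types: ('farmer', 'happy', 'loud', 'or', 'runs', 'with') = 6
TTR = 6/14
Simplify: divide both by 2 -> 3/7
TTR = 3/7

3/7


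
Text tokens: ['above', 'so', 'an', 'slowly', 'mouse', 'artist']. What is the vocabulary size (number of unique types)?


Listing all tokens and tracking unique types:
  Token 1: 'above' -> NEW (unique so far: 1)
  Token 2: 'so' -> NEW (unique so far: 2)
  Token 3: 'an' -> NEW (unique so far: 3)
  Token 4: 'slowly' -> NEW (unique so far: 4)
  Token 5: 'mouse' -> NEW (unique so far: 5)
  Token 6: 'artist' -> NEW (unique so far: 6)
Unique types: ('above', 'an', 'artist', 'mouse', 'slowly', 'so')
Vocabulary size: 6

6


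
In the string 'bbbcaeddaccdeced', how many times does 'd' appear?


Scanning 'bbbcaeddaccdeced' for 'd':
  Position 6: 'd' -> MATCH (count: 1)
  Position 7: 'd' -> MATCH (count: 2)
  Position 11: 'd' -> MATCH (count: 3)
  Position 15: 'd' -> MATCH (count: 4)
Total occurrences of 'd': 4

4


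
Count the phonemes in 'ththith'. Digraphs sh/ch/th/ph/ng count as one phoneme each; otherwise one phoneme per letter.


Parsing 'ththith' greedily, digraphs first:
  'th' -> digraph (1 consonant phoneme) (phonemes so far: 1)
  'th' -> digraph (1 consonant phoneme) (phonemes so far: 2)
  'i' -> vowel phoneme (phonemes so far: 3)
  'th' -> digraph (1 consonant phoneme) (phonemes so far: 4)
Total phonemes: 4

4


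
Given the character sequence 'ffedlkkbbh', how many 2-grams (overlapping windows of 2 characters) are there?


String 'ffedlkkbbh' has length L = 10.
Number of overlapping n-grams = L - n + 1
Substituting: 10 - 2 + 1 = 9

9


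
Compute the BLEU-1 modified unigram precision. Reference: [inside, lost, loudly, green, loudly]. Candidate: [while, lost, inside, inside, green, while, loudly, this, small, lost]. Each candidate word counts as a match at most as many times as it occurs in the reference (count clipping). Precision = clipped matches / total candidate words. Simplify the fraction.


Reference word counts: {'green': 1, 'inside': 1, 'lost': 1, 'loudly': 2}
Checking each candidate word (with clipping):
  'while' -> not in reference -> no match (matches: 0)
  'lost' -> in reference (ref count 1, used 1/1) -> match (matches: 1)
  'inside' -> in reference (ref count 1, used 1/1) -> match (matches: 2)
  'inside' -> ref count 1 already used up (1/1) -> clipped, no match (matches: 2)
  'green' -> in reference (ref count 1, used 1/1) -> match (matches: 3)
  'while' -> not in reference -> no match (matches: 3)
  'loudly' -> in reference (ref count 2, used 1/2) -> match (matches: 4)
  'this' -> not in reference -> no match (matches: 4)
  'small' -> not in reference -> no match (matches: 4)
  'lost' -> ref count 1 already used up (1/1) -> clipped, no match (matches: 4)
Clipped matches: 4, Candidate length: 10
Precision = 4/10 = 2/5

2/5


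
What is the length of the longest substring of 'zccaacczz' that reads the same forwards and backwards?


Scanning 'zccaacczz' for palindromic substrings.
Substring at positions 0-7: 'zccaaccz'.
Check: reverse('zccaaccz') = 'zccaaccz' -> palindrome confirmed.
Neighbouring characters ('-' / 'z') break symmetry, so it cannot extend further.
No longer palindromic substring exists; longest length = 8

8


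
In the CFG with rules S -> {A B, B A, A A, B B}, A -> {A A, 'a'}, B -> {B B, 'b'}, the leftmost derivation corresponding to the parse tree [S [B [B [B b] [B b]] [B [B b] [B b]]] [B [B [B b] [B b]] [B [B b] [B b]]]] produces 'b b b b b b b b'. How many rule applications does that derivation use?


Every bracketed nonterminal node [X ...] in the tree is produced by exactly one rule application.
Reading the tree off as a leftmost derivation:
  Step 1: S  =>  B B   (applied S -> B B)
  Step 2: B B  =>  B B B   (applied B -> B B)
  Step 3: B B B  =>  B B B B   (applied B -> B B)
  Step 4: B B B B  =>  b B B B   (applied B -> b)
  Step 5: b B B B  =>  b b B B   (applied B -> b)
  Step 6: b b B B  =>  b b B B B   (applied B -> B B)
  Step 7: b b B B B  =>  b b b B B   (applied B -> b)
  Step 8: b b b B B  =>  b b b b B   (applied B -> b)
  Step 9: b b b b B  =>  b b b b B B   (applied B -> B B)
  Step 10: b b b b B B  =>  b b b b B B B   (applied B -> B B)
  Step 11: b b b b B B B  =>  b b b b b B B   (applied B -> b)
  Step 12: b b b b b B B  =>  b b b b b b B   (applied B -> b)
  Step 13: b b b b b b B  =>  b b b b b b B B   (applied B -> B B)
  Step 14: b b b b b b B B  =>  b b b b b b b B   (applied B -> b)
  Step 15: b b b b b b b B  =>  b b b b b b b b   (applied B -> b)
Final yield: b b b b b b b b
Total rewrite steps: 15

15


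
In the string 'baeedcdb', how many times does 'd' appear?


Scanning 'baeedcdb' for 'd':
  Position 4: 'd' -> MATCH (count: 1)
  Position 6: 'd' -> MATCH (count: 2)
Total occurrences of 'd': 2

2


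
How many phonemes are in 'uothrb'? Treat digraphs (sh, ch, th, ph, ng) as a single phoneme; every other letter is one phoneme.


Parsing 'uothrb' greedily, digraphs first:
  'u' -> vowel phoneme (phonemes so far: 1)
  'o' -> vowel phoneme (phonemes so far: 2)
  'th' -> digraph (1 consonant phoneme) (phonemes so far: 3)
  'r' -> consonant phoneme (phonemes so far: 4)
  'b' -> consonant phoneme (phonemes so far: 5)
Total phonemes: 5

5


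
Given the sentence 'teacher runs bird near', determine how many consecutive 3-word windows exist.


Word trigrams from [4] words:
  Trigram 1: (teacher runs bird)
  Trigram 2: (runs bird near)
Total word trigrams: 4 - 2 = 2

2


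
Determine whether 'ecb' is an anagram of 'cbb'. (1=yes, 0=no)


Sort characters of 'ecb': 'bce'
Sort characters of 'cbb': 'bbc'
Sorted forms differ -> they are NOT anagrams
Result: 0

0


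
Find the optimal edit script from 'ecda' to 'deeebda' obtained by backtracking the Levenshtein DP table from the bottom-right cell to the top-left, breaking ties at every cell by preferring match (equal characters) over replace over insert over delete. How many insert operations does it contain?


Edit distance = 4. Backtracking from cell (4, 7) with preference match > replace > insert > delete,
then listing the resulting alignment 'ecda' -> 'deeebda' left to right:
  Step 1: insert 'd' [insertion #1]
  Step 2: insert 'e' [insertion #2]
  Step 3: insert 'e' [insertion #3]
  Step 4: keep 'e'
  Step 5: replace c->b
  Step 6: keep 'd'
  Step 7: keep 'a'
Total insertions: 3

3


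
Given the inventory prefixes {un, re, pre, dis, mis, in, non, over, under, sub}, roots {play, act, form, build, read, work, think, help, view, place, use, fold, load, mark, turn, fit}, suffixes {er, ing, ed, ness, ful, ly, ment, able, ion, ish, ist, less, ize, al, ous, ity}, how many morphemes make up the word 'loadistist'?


Segmenting 'loadistist' against the inventory:
  'load' -> root (morpheme 1)
  'ist' -> suffix (morpheme 2)
  'ist' -> suffix (morpheme 3)
Total morphemes: 3

3


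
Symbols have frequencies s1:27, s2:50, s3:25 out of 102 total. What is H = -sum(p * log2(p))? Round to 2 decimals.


Computing entropy H = -sum(p_i * log2(p_i)):
  s1: p = 27/102 = 0.2647, -p*log2(p) = 0.5076
  s2: p = 50/102 = 0.4902, -p*log2(p) = 0.5042
  s3: p = 25/102 = 0.2451, -p*log2(p) = 0.4972
H = sum of terms = 1.5090
Rounded to 2 decimals: 1.51

1.51


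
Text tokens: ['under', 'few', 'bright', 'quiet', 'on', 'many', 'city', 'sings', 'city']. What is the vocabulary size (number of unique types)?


Listing all tokens and tracking unique types:
  Token 1: 'under' -> NEW (unique so far: 1)
  Token 2: 'few' -> NEW (unique so far: 2)
  Token 3: 'bright' -> NEW (unique so far: 3)
  Token 4: 'quiet' -> NEW (unique so far: 4)
  Token 5: 'on' -> NEW (unique so far: 5)
  Token 6: 'many' -> NEW (unique so far: 6)
  Token 7: 'city' -> NEW (unique so far: 7)
  Token 8: 'sings' -> NEW (unique so far: 8)
  Token 9: 'city' -> duplicate (unique so far: 8)
Unique types: ('bright', 'city', 'few', 'many', 'on', 'quiet', 'sings', 'under')
Vocabulary size: 8

8


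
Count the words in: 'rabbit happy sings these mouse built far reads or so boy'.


Counting words by splitting on spaces:
  Word 1: 'rabbit'
  Word 2: 'happy'
  Word 3: 'sings'
  Word 4: 'these'
  Word 5: 'mouse'
  Word 6: 'built'
  Word 7: 'far'
  Word 8: 'reads'
  Word 9: 'or'
  Word 10: 'so'
  Word 11: 'boy'
Total words: 11

11


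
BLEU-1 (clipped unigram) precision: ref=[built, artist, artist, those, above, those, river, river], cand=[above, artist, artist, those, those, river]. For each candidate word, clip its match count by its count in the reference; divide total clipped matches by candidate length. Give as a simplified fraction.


Reference word counts: {'above': 1, 'artist': 2, 'built': 1, 'river': 2, 'those': 2}
Checking each candidate word (with clipping):
  'above' -> in reference (ref count 1, used 1/1) -> match (matches: 1)
  'artist' -> in reference (ref count 2, used 1/2) -> match (matches: 2)
  'artist' -> in reference (ref count 2, used 2/2) -> match (matches: 3)
  'those' -> in reference (ref count 2, used 1/2) -> match (matches: 4)
  'those' -> in reference (ref count 2, used 2/2) -> match (matches: 5)
  'river' -> in reference (ref count 2, used 1/2) -> match (matches: 6)
Clipped matches: 6, Candidate length: 6
Precision = 6/6 = 1

1


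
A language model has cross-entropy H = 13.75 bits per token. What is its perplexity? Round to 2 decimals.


Perplexity formula: PP = 2^H
H = 13.75
PP = 2^13.75
Decompose: 2^13.75 = 2^13 * 2^0.75
2^13 = 8192, 2^0.75 ~ 1.6817928
PP ~ 8192 * 1.6817928 = 13777.2466176
Rounded to 2 decimals: 13777.25

13777.25


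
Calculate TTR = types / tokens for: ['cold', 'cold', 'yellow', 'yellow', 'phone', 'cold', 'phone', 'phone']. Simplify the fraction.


Tokens: 8
Unique types: ('cold', 'phone', 'yellow') = 3
TTR = 3/8
Already in lowest terms.

3/8


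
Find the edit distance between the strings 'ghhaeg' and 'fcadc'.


Building DP table for s1='ghhaeg' (len 6) and s2='fcadc' (len 5):
       f  c  a  d  c
    0  1  2  3  4  5
  g 1  1  2  3  4  5
  h 2  2  2  3  4  5
  h 3  3  3  3  4  5
  a 4  4  4  3  4  5
  e 5  5  5  4  4  5
  g 6  6  6  5  5  5
Edit distance = dp[6][5] = 5

5


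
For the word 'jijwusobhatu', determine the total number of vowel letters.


Scanning each character of 'jijwusobhatu':
  Position 1: 'j' -> consonant (running count: 0)
  Position 2: 'i' -> vowel (running count: 1)
  Position 3: 'j' -> consonant (running count: 1)
  Position 4: 'w' -> consonant (running count: 1)
  Position 5: 'u' -> vowel (running count: 2)
  Position 6: 's' -> consonant (running count: 2)
  Position 7: 'o' -> vowel (running count: 3)
  Position 8: 'b' -> consonant (running count: 3)
  Position 9: 'h' -> consonant (running count: 3)
  Position 10: 'a' -> vowel (running count: 4)
  Position 11: 't' -> consonant (running count: 4)
  Position 12: 'u' -> vowel (running count: 5)
Total vowels: 5

5


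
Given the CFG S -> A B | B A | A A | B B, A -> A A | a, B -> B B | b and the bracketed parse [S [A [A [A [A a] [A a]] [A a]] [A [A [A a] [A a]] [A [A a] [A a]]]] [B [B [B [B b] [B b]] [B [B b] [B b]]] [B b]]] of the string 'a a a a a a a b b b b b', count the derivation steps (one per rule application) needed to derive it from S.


Every bracketed nonterminal node [X ...] in the tree is produced by exactly one rule application.
Reading the tree off as a leftmost derivation:
  Step 1: S  =>  A B   (applied S -> A B)
  Step 2: A B  =>  A A B   (applied A -> A A)
  Step 3: A A B  =>  A A A B   (applied A -> A A)
  Step 4: A A A B  =>  A A A A B   (applied A -> A A)
  Step 5: A A A A B  =>  a A A A B   (applied A -> a)
  Step 6: a A A A B  =>  a a A A B   (applied A -> a)
  Step 7: a a A A B  =>  a a a A B   (applied A -> a)
  Step 8: a a a A B  =>  a a a A A B   (applied A -> A A)
  Step 9: a a a A A B  =>  a a a A A A B   (applied A -> A A)
  Step 10: a a a A A A B  =>  a a a a A A B   (applied A -> a)
  Step 11: a a a a A A B  =>  a a a a a A B   (applied A -> a)
  Step 12: a a a a a A B  =>  a a a a a A A B   (applied A -> A A)
  Step 13: a a a a a A A B  =>  a a a a a a A B   (applied A -> a)
  Step 14: a a a a a a A B  =>  a a a a a a a B   (applied A -> a)
  Step 15: a a a a a a a B  =>  a a a a a a a B B   (applied B -> B B)
  Step 16: a a a a a a a B B  =>  a a a a a a a B B B   (applied B -> B B)
  Step 17: a a a a a a a B B B  =>  a a a a a a a B B B B   (applied B -> B B)
  Step 18: a a a a a a a B B B B  =>  a a a a a a a b B B B   (applied B -> b)
  Step 19: a a a a a a a b B B B  =>  a a a a a a a b b B B   (applied B -> b)
  Step 20: a a a a a a a b b B B  =>  a a a a a a a b b B B B   (applied B -> B B)
  Step 21: a a a a a a a b b B B B  =>  a a a a a a a b b b B B   (applied B -> b)
  Step 22: a a a a a a a b b b B B  =>  a a a a a a a b b b b B   (applied B -> b)
  Step 23: a a a a a a a b b b b B  =>  a a a a a a a b b b b b   (applied B -> b)
Final yield: a a a a a a a b b b b b
Total rewrite steps: 23

23


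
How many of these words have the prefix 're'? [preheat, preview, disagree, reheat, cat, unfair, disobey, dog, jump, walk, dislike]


Checking each word for prefix 're':
  'preheat' -> no (count: 0)
  'preview' -> no (count: 0)
  'disagree' -> no (count: 0)
  'reheat' -> YES, starts with 're' (count: 1)
  'cat' -> no (count: 1)
  'unfair' -> no (count: 1)
  'disobey' -> no (count: 1)
  'dog' -> no (count: 1)
  'jump' -> no (count: 1)
  'walk' -> no (count: 1)
  'dislike' -> no (count: 1)
Total with prefix 're': 1

1


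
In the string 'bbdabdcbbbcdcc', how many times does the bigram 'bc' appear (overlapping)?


Scanning 'bbdabdcbbbcdcc' for bigram 'bc':
  Position 0: 'bb' -> no
  Position 1: 'bd' -> no
  Position 2: 'da' -> no
  Position 3: 'ab' -> no
  Position 4: 'bd' -> no
  Position 5: 'dc' -> no
  Position 6: 'cb' -> no
  Position 7: 'bb' -> no
  Position 8: 'bb' -> no
  Position 9: 'bc' -> MATCH
  Position 10: 'cd' -> no
  Position 11: 'dc' -> no
  Position 12: 'cc' -> no
Total matches: 1

1


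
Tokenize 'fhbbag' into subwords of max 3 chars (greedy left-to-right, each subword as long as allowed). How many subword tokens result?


'fhbbag' has 6 characters.
Chunking with max size 3:
  Chunk 1: 'fhb' (positions 0-2)
  Chunk 2: 'bag' (positions 3-5)
Total chunks: ceil(6 / 3) = 2

2


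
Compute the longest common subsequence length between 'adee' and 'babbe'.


DP table for LCS of 'adee' and 'babbe':
       b  a  b  b  e
    0  0  0  0  0  0
  a 0  0  1  1  1  1
  d 0  0  1  1  1  1
  e 0  0  1  1  1  2
  e 0  0  1  1  1  2
LCS: 'ae'
LCS length = 2

2


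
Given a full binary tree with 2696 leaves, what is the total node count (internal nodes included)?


Leaf nodes (terminals): 2696
Internal nodes = n - 1 = 2696 - 1 = 2695
Total = leaves + internal = 2696 + 2695 = 5391

5391


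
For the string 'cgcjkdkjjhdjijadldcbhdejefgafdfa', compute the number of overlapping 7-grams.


String 'cgcjkdkjjhdjijadldcbhdejefgafdfa' has length L = 32.
Number of overlapping n-grams = L - n + 1
Substituting: 32 - 7 + 1 = 26

26


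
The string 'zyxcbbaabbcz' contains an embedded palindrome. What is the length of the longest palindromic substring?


Scanning 'zyxcbbaabbcz' for palindromic substrings.
Substring at positions 3-10: 'cbbaabbc'.
Check: reverse('cbbaabbc') = 'cbbaabbc' -> palindrome confirmed.
Neighbouring characters ('x' / 'z') break symmetry, so it cannot extend further.
No longer palindromic substring exists; longest length = 8

8


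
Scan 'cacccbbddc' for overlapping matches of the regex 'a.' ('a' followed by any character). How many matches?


Pattern: a. means 'a' followed by any character.
Scanning 'cacccbbddc' position-by-position:
  Pos 0: window 'ca' -> no
  Pos 1: window 'ac' -> MATCH
  Pos 2: window 'cc' -> no
  Pos 3: window 'cc' -> no
  Pos 4: window 'cb' -> no
  Pos 5: window 'bb' -> no
  Pos 6: window 'bd' -> no
  Pos 7: window 'dd' -> no
  Pos 8: window 'dc' -> no
  Pos 9: window 'c' -> no
Total matches: 1

1


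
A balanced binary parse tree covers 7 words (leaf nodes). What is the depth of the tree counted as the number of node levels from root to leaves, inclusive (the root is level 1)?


In a balanced binary tree with n leaves the deepest leaf is ceil(log2(n)) edges below the root,
so counting node levels inclusive of root and leaves gives ceil(log2(n)) + 1 levels.
log2(7) = 2.8074
ceil(2.8074) = 3
levels = 3 + 1 = 4

4


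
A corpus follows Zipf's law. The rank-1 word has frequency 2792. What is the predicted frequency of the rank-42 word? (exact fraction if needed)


Zipf's law: freq(rank) = f1 / rank
f1 = 2792, rank = 42
freq = 2792 / 42
GCD(2792, 42) = 2
Simplified: 1396/21

1396/21


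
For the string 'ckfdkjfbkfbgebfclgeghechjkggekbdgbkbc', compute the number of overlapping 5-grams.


String 'ckfdkjfbkfbgebfclgeghechjkggekbdgbkbc' has length L = 37.
Number of overlapping n-grams = L - n + 1
Substituting: 37 - 5 + 1 = 33

33


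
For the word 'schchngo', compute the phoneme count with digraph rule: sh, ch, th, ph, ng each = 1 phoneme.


Parsing 'schchngo' greedily, digraphs first:
  's' -> consonant phoneme (phonemes so far: 1)
  'ch' -> digraph (1 consonant phoneme) (phonemes so far: 2)
  'ch' -> digraph (1 consonant phoneme) (phonemes so far: 3)
  'ng' -> digraph (1 consonant phoneme) (phonemes so far: 4)
  'o' -> vowel phoneme (phonemes so far: 5)
Total phonemes: 5

5


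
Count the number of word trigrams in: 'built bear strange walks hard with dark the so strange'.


Word trigrams from [10] words:
  Trigram 1: (built bear strange)
  Trigram 2: (bear strange walks)
  Trigram 3: (strange walks hard)
  Trigram 4: (walks hard with)
  Trigram 5: (hard with dark)
  Trigram 6: (with dark the)
  Trigram 7: (dark the so)
  Trigram 8: (the so strange)
Total word trigrams: 10 - 2 = 8

8


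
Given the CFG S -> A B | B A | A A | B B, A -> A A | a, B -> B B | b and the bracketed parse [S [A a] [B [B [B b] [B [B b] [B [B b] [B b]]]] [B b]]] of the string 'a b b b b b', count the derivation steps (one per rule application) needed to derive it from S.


Every bracketed nonterminal node [X ...] in the tree is produced by exactly one rule application.
Reading the tree off as a leftmost derivation:
  Step 1: S  =>  A B   (applied S -> A B)
  Step 2: A B  =>  a B   (applied A -> a)
  Step 3: a B  =>  a B B   (applied B -> B B)
  Step 4: a B B  =>  a B B B   (applied B -> B B)
  Step 5: a B B B  =>  a b B B   (applied B -> b)
  Step 6: a b B B  =>  a b B B B   (applied B -> B B)
  Step 7: a b B B B  =>  a b b B B   (applied B -> b)
  Step 8: a b b B B  =>  a b b B B B   (applied B -> B B)
  Step 9: a b b B B B  =>  a b b b B B   (applied B -> b)
  Step 10: a b b b B B  =>  a b b b b B   (applied B -> b)
  Step 11: a b b b b B  =>  a b b b b b   (applied B -> b)
Final yield: a b b b b b
Total rewrite steps: 11

11


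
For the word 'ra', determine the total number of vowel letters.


Scanning each character of 'ra':
  Position 1: 'r' -> consonant (running count: 0)
  Position 2: 'a' -> vowel (running count: 1)
Total vowels: 1

1


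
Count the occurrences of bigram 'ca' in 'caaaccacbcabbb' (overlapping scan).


Scanning 'caaaccacbcabbb' for bigram 'ca':
  Position 0: 'ca' -> MATCH
  Position 1: 'aa' -> no
  Position 2: 'aa' -> no
  Position 3: 'ac' -> no
  Position 4: 'cc' -> no
  Position 5: 'ca' -> MATCH
  Position 6: 'ac' -> no
  Position 7: 'cb' -> no
  Position 8: 'bc' -> no
  Position 9: 'ca' -> MATCH
  Position 10: 'ab' -> no
  Position 11: 'bb' -> no
  Position 12: 'bb' -> no
Total matches: 3

3


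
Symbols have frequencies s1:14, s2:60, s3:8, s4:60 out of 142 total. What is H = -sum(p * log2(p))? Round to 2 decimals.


Computing entropy H = -sum(p_i * log2(p_i)):
  s1: p = 14/142 = 0.0986, -p*log2(p) = 0.3295
  s2: p = 60/142 = 0.4225, -p*log2(p) = 0.5252
  s3: p = 8/142 = 0.0563, -p*log2(p) = 0.2338
  s4: p = 60/142 = 0.4225, -p*log2(p) = 0.5252
H = sum of terms = 1.6137
Rounded to 2 decimals: 1.61

1.61


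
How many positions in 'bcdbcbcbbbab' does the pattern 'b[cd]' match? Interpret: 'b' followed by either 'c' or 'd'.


Pattern: b[cd] means 'b' followed by either 'c' or 'd'.
Scanning 'bcdbcbcbbbab' position-by-position:
  Pos 0: window 'bc' -> MATCH
  Pos 1: window 'cd' -> no
  Pos 2: window 'db' -> no
  Pos 3: window 'bc' -> MATCH
  Pos 4: window 'cb' -> no
  Pos 5: window 'bc' -> MATCH
  Pos 6: window 'cb' -> no
  Pos 7: window 'bb' -> no
  Pos 8: window 'bb' -> no
  Pos 9: window 'ba' -> no
  Pos 10: window 'ab' -> no
  Pos 11: window 'b' -> no
Total matches: 3

3


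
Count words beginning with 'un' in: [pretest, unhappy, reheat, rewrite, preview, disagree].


Checking each word for prefix 'un':
  'pretest' -> no (count: 0)
  'unhappy' -> YES, starts with 'un' (count: 1)
  'reheat' -> no (count: 1)
  'rewrite' -> no (count: 1)
  'preview' -> no (count: 1)
  'disagree' -> no (count: 1)
Total with prefix 'un': 1

1


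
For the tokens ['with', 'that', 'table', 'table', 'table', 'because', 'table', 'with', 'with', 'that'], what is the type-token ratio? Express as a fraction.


Tokens: 10
Unique types: ('because', 'table', 'that', 'with') = 4
TTR = 4/10
Simplify: divide both by 2 -> 2/5
TTR = 2/5

2/5


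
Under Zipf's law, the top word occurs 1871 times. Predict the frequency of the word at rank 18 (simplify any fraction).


Zipf's law: freq(rank) = f1 / rank
f1 = 1871, rank = 18
freq = 1871 / 18
GCD(1871, 18) = 1
Simplified: 1871/18

1871/18


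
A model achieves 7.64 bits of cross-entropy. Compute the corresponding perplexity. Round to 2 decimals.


Perplexity formula: PP = 2^H
H = 7.64
PP = 2^7.64
Decompose: 2^7.64 = 2^7 * 2^0.64
2^7 = 128, 2^0.64 ~ 1.5583292
PP ~ 128 * 1.5583292 = 199.4661376
Rounded to 2 decimals: 199.47

199.47


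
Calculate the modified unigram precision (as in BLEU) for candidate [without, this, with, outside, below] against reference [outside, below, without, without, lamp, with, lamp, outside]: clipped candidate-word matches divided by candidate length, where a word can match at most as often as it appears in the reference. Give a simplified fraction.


Reference word counts: {'below': 1, 'lamp': 2, 'outside': 2, 'with': 1, 'without': 2}
Checking each candidate word (with clipping):
  'without' -> in reference (ref count 2, used 1/2) -> match (matches: 1)
  'this' -> not in reference -> no match (matches: 1)
  'with' -> in reference (ref count 1, used 1/1) -> match (matches: 2)
  'outside' -> in reference (ref count 2, used 1/2) -> match (matches: 3)
  'below' -> in reference (ref count 1, used 1/1) -> match (matches: 4)
Clipped matches: 4, Candidate length: 5
Precision = 4/5

4/5


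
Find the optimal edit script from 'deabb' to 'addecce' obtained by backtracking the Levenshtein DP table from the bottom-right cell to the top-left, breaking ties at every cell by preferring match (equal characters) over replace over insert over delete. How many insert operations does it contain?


Edit distance = 5. Backtracking from cell (5, 7) with preference match > replace > insert > delete,
then listing the resulting alignment 'deabb' -> 'addecce' left to right:
  Step 1: insert 'a' [insertion #1]
  Step 2: insert 'd' [insertion #2]
  Step 3: keep 'd'
  Step 4: keep 'e'
  Step 5: replace a->c
  Step 6: replace b->c
  Step 7: replace b->e
Total insertions: 2

2


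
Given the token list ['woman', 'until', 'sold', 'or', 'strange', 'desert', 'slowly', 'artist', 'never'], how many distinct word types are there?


Listing all tokens and tracking unique types:
  Token 1: 'woman' -> NEW (unique so far: 1)
  Token 2: 'until' -> NEW (unique so far: 2)
  Token 3: 'sold' -> NEW (unique so far: 3)
  Token 4: 'or' -> NEW (unique so far: 4)
  Token 5: 'strange' -> NEW (unique so far: 5)
  Token 6: 'desert' -> NEW (unique so far: 6)
  Token 7: 'slowly' -> NEW (unique so far: 7)
  Token 8: 'artist' -> NEW (unique so far: 8)
  Token 9: 'never' -> NEW (unique so far: 9)
Unique types: ('artist', 'desert', 'never', 'or', 'slowly', 'sold', 'strange', 'until', 'woman')
Vocabulary size: 9

9


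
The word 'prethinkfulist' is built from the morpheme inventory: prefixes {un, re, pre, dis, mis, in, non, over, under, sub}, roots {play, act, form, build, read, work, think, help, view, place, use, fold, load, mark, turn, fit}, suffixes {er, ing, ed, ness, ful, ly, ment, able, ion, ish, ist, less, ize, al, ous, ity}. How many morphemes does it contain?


Segmenting 'prethinkfulist' against the inventory:
  'pre' -> prefix (morpheme 1)
  'think' -> root (morpheme 2)
  'ful' -> suffix (morpheme 3)
  'ist' -> suffix (morpheme 4)
Total morphemes: 4

4


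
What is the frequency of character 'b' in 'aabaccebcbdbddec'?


Scanning 'aabaccebcbdbddec' for 'b':
  Position 2: 'b' -> MATCH (count: 1)
  Position 7: 'b' -> MATCH (count: 2)
  Position 9: 'b' -> MATCH (count: 3)
  Position 11: 'b' -> MATCH (count: 4)
Total occurrences of 'b': 4

4


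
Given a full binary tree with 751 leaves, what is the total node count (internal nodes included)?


Leaf nodes (terminals): 751
Internal nodes = n - 1 = 751 - 1 = 750
Total = leaves + internal = 751 + 750 = 1501

1501


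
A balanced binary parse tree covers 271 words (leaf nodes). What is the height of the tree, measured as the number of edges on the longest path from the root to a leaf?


In a balanced binary tree with n leaves the deepest leaf is ceil(log2(n)) edges below the root.
log2(271) = 8.0821
ceil(8.0821) = 9
height (edges) = 9

9


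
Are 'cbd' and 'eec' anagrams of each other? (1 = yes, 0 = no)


Sort characters of 'cbd': 'bcd'
Sort characters of 'eec': 'cee'
Sorted forms differ -> they are NOT anagrams
Result: 0

0


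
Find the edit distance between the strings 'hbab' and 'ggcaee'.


Building DP table for s1='hbab' (len 4) and s2='ggcaee' (len 6):
       g  g  c  a  e  e
    0  1  2  3  4  5  6
  h 1  1  2  3  4  5  6
  b 2  2  2  3  4  5  6
  a 3  3  3  3  3  4  5
  b 4  4  4  4  4  4  5
Edit distance = dp[4][6] = 5

5


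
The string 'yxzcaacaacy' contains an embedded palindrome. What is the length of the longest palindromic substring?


Scanning 'yxzcaacaacy' for palindromic substrings.
Substring at positions 3-9: 'caacaac'.
Check: reverse('caacaac') = 'caacaac' -> palindrome confirmed.
Neighbouring characters ('z' / 'y') break symmetry, so it cannot extend further.
No longer palindromic substring exists; longest length = 7

7


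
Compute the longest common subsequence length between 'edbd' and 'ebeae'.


DP table for LCS of 'edbd' and 'ebeae':
       e  b  e  a  e
    0  0  0  0  0  0
  e 0  1  1  1  1  1
  d 0  1  1  1  1  1
  b 0  1  2  2  2  2
  d 0  1  2  2  2  2
LCS: 'eb'
LCS length = 2

2


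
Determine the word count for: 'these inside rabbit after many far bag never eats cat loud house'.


Counting words by splitting on spaces:
  Word 1: 'these'
  Word 2: 'inside'
  Word 3: 'rabbit'
  Word 4: 'after'
  Word 5: 'many'
  Word 6: 'far'
  Word 7: 'bag'
  Word 8: 'never'
  Word 9: 'eats'
  Word 10: 'cat'
  Word 11: 'loud'
  Word 12: 'house'
Total words: 12

12


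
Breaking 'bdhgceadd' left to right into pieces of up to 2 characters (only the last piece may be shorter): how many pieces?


'bdhgceadd' has 9 characters.
Chunking with max size 2:
  Chunk 1: 'bd' (positions 0-1)
  Chunk 2: 'hg' (positions 2-3)
  Chunk 3: 'ce' (positions 4-5)
  Chunk 4: 'ad' (positions 6-7)
  Chunk 5: 'd' (positions 8-8)
Total chunks: ceil(9 / 2) = 5

5


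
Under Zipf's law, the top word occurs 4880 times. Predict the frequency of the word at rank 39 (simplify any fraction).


Zipf's law: freq(rank) = f1 / rank
f1 = 4880, rank = 39
freq = 4880 / 39
GCD(4880, 39) = 1
Simplified: 4880/39

4880/39


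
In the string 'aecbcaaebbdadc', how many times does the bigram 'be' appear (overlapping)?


Scanning 'aecbcaaebbdadc' for bigram 'be':
  Position 0: 'ae' -> no
  Position 1: 'ec' -> no
  Position 2: 'cb' -> no
  Position 3: 'bc' -> no
  Position 4: 'ca' -> no
  Position 5: 'aa' -> no
  Position 6: 'ae' -> no
  Position 7: 'eb' -> no
  Position 8: 'bb' -> no
  Position 9: 'bd' -> no
  Position 10: 'da' -> no
  Position 11: 'ad' -> no
  Position 12: 'dc' -> no
Total matches: 0

0


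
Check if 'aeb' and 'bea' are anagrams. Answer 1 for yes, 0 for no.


Sort characters of 'aeb': 'abe'
Sort characters of 'bea': 'abe'
Sorted forms match -> they ARE anagrams
Result: 1

1


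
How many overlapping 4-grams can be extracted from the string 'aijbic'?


String 'aijbic' has length L = 6.
Number of overlapping n-grams = L - n + 1
Substituting: 6 - 4 + 1 = 3

3


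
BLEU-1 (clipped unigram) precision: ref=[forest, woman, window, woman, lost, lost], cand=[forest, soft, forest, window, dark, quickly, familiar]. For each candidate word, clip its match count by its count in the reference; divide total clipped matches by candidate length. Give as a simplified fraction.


Reference word counts: {'forest': 1, 'lost': 2, 'window': 1, 'woman': 2}
Checking each candidate word (with clipping):
  'forest' -> in reference (ref count 1, used 1/1) -> match (matches: 1)
  'soft' -> not in reference -> no match (matches: 1)
  'forest' -> ref count 1 already used up (1/1) -> clipped, no match (matches: 1)
  'window' -> in reference (ref count 1, used 1/1) -> match (matches: 2)
  'dark' -> not in reference -> no match (matches: 2)
  'quickly' -> not in reference -> no match (matches: 2)
  'familiar' -> not in reference -> no match (matches: 2)
Clipped matches: 2, Candidate length: 7
Precision = 2/7

2/7


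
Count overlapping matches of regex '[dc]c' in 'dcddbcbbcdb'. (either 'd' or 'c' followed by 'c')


Pattern: [dc]c means either 'd' or 'c' followed by 'c'.
Scanning 'dcddbcbbcdb' position-by-position:
  Pos 0: window 'dc' -> MATCH
  Pos 1: window 'cd' -> no
  Pos 2: window 'dd' -> no
  Pos 3: window 'db' -> no
  Pos 4: window 'bc' -> no
  Pos 5: window 'cb' -> no
  Pos 6: window 'bb' -> no
  Pos 7: window 'bc' -> no
  Pos 8: window 'cd' -> no
  Pos 9: window 'db' -> no
  Pos 10: window 'b' -> no
Total matches: 1

1


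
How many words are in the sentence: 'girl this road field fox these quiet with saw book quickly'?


Counting words by splitting on spaces:
  Word 1: 'girl'
  Word 2: 'this'
  Word 3: 'road'
  Word 4: 'field'
  Word 5: 'fox'
  Word 6: 'these'
  Word 7: 'quiet'
  Word 8: 'with'
  Word 9: 'saw'
  Word 10: 'book'
  Word 11: 'quickly'
Total words: 11

11


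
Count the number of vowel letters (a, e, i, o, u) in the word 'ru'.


Scanning each character of 'ru':
  Position 1: 'r' -> consonant (running count: 0)
  Position 2: 'u' -> vowel (running count: 1)
Total vowels: 1

1


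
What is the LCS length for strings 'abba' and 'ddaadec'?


DP table for LCS of 'abba' and 'ddaadec':
       d  d  a  a  d  e  c
    0  0  0  0  0  0  0  0
  a 0  0  0  1  1  1  1  1
  b 0  0  0  1  1  1  1  1
  b 0  0  0  1  1  1  1  1
  a 0  0  0  1  2  2  2  2
LCS: 'aa'
LCS length = 2

2


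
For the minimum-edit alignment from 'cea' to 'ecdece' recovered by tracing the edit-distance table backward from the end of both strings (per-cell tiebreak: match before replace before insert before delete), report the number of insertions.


Edit distance = 4. Backtracking from cell (3, 6) with preference match > replace > insert > delete,
then listing the resulting alignment 'cea' -> 'ecdece' left to right:
  Step 1: insert 'e' [insertion #1]
  Step 2: keep 'c'
  Step 3: insert 'd' [insertion #2]
  Step 4: keep 'e'
  Step 5: insert 'c' [insertion #3]
  Step 6: replace a->e
Total insertions: 3

3


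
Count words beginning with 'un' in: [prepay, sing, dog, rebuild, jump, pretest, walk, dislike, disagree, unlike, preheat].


Checking each word for prefix 'un':
  'prepay' -> no (count: 0)
  'sing' -> no (count: 0)
  'dog' -> no (count: 0)
  'rebuild' -> no (count: 0)
  'jump' -> no (count: 0)
  'pretest' -> no (count: 0)
  'walk' -> no (count: 0)
  'dislike' -> no (count: 0)
  'disagree' -> no (count: 0)
  'unlike' -> YES, starts with 'un' (count: 1)
  'preheat' -> no (count: 1)
Total with prefix 'un': 1

1


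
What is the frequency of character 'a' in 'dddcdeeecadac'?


Scanning 'dddcdeeecadac' for 'a':
  Position 9: 'a' -> MATCH (count: 1)
  Position 11: 'a' -> MATCH (count: 2)
Total occurrences of 'a': 2

2


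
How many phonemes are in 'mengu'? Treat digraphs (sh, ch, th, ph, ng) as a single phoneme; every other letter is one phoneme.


Parsing 'mengu' greedily, digraphs first:
  'm' -> consonant phoneme (phonemes so far: 1)
  'e' -> vowel phoneme (phonemes so far: 2)
  'ng' -> digraph (1 consonant phoneme) (phonemes so far: 3)
  'u' -> vowel phoneme (phonemes so far: 4)
Total phonemes: 4

4


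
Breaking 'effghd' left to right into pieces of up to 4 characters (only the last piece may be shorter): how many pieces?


'effghd' has 6 characters.
Chunking with max size 4:
  Chunk 1: 'effg' (positions 0-3)
  Chunk 2: 'hd' (positions 4-5)
Total chunks: ceil(6 / 4) = 2

2
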